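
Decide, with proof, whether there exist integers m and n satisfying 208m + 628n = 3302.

No, no such integers exist.

gcd(208, 628) = 4, so every integer of the form 208m + 628n is a multiple of 4.
But 3302 is not a multiple of 4 (it leaves remainder 2).
Therefore 208m + 628n = 3302 has no solution in integers.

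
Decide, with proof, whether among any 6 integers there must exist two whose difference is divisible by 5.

Yes, this is always true.

Partition the integers by their residue mod 5; there are 5 classes.
Since 6 > 5, two of the 6 integers must share a residue class by the pigeonhole principle; call them a and b.
Then a ≡ b (mod 5), i.e. 5 ∣ (a − b).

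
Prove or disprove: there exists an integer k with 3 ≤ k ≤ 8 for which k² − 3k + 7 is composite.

At k = 7: 7² − 3·7 + 7 = 35 = 5·7, which is composite.

k = 7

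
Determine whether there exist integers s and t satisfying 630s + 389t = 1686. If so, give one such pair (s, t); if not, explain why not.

Since gcd(630, 389) = 1, every integer is an integer combination of 630 and 389.
Dividing repeatedly: 630 = 1·389 + 241, 389 = 1·241 + 148, 241 = 1·148 + 93, 148 = 1·93 + 55, 93 = 1·55 + 38, 55 = 1·38 + 17, 38 = 2·17 + 4, 17 = 4·4 + 1, 4 = 4·1 + 0.
Unwinding: 1 = 17 − 4·4 = 17 − 4·(38 − 2·17) = −4·38 + 9·17 = −4·38 + 9·(55 − 1·38) = 9·55 − 13·38 = 9·55 − 13·(93 − 1·55) = −13·93 + 22·55 = −13·93 + 22·(148 − 1·93) = 22·148 − 35·93 = 22·148 − 35·(241 − 1·148) = −35·241 + 57·148 = −35·241 + 57·(389 − 1·241) = 57·389 − 92·241 = 57·389 − 92·(630 − 1·389) = −92·630 + 149·389, i.e. 630·(-92) + 389·149 = 1.
Multiplying through by 1686: s = (-92)·1686 = -155112, t = 149·1686 = 251214 is a solution.
The general solution is s = -155112 + 389k, t = 251214 − 630k; taking k = 399 gives the smaller pair s = 99, t = -156.
Indeed 630·99 + 389·(-156) = 62370 − 60684 = 1686.

s = 99, t = -156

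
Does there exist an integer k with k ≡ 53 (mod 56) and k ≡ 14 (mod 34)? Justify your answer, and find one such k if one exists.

There is no such integer.

Reduce both congruences modulo 2, which divides 56 and 34: they say k ≡ 53 (mod 2) and k ≡ 14 (mod 2).
These are incompatible: 53 − 14 = 39 is not divisible by 2.
So no integer satisfies both congruences.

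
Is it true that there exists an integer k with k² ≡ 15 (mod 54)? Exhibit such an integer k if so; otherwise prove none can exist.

No such integer exists.

Since 9 ∣ 54, a solution of k² ≡ 15 (mod 54) would also satisfy k² ≡ 15 ≡ 6 (mod 9).
Since (9 − k)² ≡ k² (mod 9), it suffices to square k = 0, 1, …, 4: the residues are 0, 1, 4, 0, 7.
The set of squares mod 9 is therefore {0, 1, 4, 7}, which does not contain 6.
Therefore k² ≡ 15 (mod 54) has no solution.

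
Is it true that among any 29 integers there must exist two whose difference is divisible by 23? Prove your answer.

Partition the integers by their residue mod 23; there are 23 classes.
With 29 integers and only 23 classes, the pigeonhole principle forces two of them, say a and b, into the same class.
Then a ≡ b (mod 23), i.e. 23 ∣ (a − b).

True.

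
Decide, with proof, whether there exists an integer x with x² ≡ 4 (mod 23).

x = 2

Take x = 2. Then 2² = 4, and since 0 ≤ 4 < 23 this is already reduced: 2² ≡ 4 (mod 23).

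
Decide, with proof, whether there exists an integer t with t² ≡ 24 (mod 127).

127 is prime, so by Euler's criterion 24 is a square mod 127 iff 24^((127−1)/2) = 24^63 ≡ 1 (mod 127).
Squaring successively (mod 127): 24^2 = 576 ≡ 68; 24^4 ≡ 68² = 4624 ≡ 52; 24^8 ≡ 52² = 2704 ≡ 37; 24^16 ≡ 37² = 1369 ≡ 99; 24^32 ≡ 99² = 9801 ≡ 22.
Since 63 = 32 + 16 + 8 + 4 + 2 + 1, 24^63 ≡ 22 · 99 · 37 · 52 · 68 · 24; multiplying out mod 127: 22·99 = 2178 ≡ 19, then 19·37 = 703 ≡ 68, then 68·52 = 3536 ≡ 107, then 107·68 = 7276 ≡ 37, then 37·24 = 888 ≡ 126. Thus 24^63 ≡ 126 ≡ −1 (mod 127).
By Euler's criterion 24 is a quadratic non-residue mod 127: no t satisfies t² ≡ 24 (mod 127).

There is no such integer.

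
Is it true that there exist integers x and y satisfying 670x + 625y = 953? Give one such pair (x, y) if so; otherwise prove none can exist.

Both 670 and 625 are divisible by gcd(670, 625) = 5, hence so is any combination 670x + 625y.
But 953 is not a multiple of 5 (it leaves remainder 3).
Therefore 670x + 625y = 953 has no solution in integers.

There are no such integers.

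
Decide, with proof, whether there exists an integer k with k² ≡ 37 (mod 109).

There is no such integer.

109 is prime, so by Euler's criterion 37 is a square mod 109 iff 37^((109−1)/2) = 37^54 ≡ 1 (mod 109).
Repeated squaring mod 109: 37^2 = 1369 ≡ 61; 37^4 ≡ 61² = 3721 ≡ 15; 37^8 ≡ 15² = 225 ≡ 7; 37^16 ≡ 7² = 49 ≡ 49; 37^32 ≡ 49² = 2401 ≡ 3.
Since 54 = 32 + 16 + 4 + 2, 37^54 ≡ 3 · 49 · 15 · 61; multiplying out mod 109: 3·49 = 147 ≡ 38, then 38·15 = 570 ≡ 25, then 25·61 = 1525 ≡ 108. Thus 37^54 ≡ 108 ≡ −1 (mod 109).
The value −1 means 37 is a non-residue modulo 109, so k² ≡ 37 (mod 109) is impossible.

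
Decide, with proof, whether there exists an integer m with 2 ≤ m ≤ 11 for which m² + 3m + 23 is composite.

At m = 11: 11² + 3·11 + 23 = 177 = 3·59, which is composite.

m = 11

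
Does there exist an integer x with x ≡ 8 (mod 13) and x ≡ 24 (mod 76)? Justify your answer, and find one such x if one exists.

x = 632

The moduli 13 and 76 are coprime, so by the Chinese Remainder Theorem a unique solution modulo 988 exists.
Any solution of the first congruence is x = 8 + 13t; substituting into the second, 13t ≡ 24 − 8 ≡ 16 (mod 76).
Note 13·41 = 533 ≡ 1 (mod 76) (as 533 − 1 = 7·76), so 13⁻¹ ≡ 41.
Multiplying by 41: t ≡ 41·16 = 656 ≡ 48 (mod 76).
Taking t = 48 gives x = 8 + 13·48 = 632.
Check: 632 mod 13 = 8, 632 mod 76 = 24. ✓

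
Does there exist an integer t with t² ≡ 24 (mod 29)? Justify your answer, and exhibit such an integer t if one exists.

t = 13 works: 13² = 169, and 169 − 24 = 145 = 5·29.

t = 13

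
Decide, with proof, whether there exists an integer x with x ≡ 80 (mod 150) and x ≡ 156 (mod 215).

No such integer exists.

Reduce both congruences modulo 5, which divides 150 and 215: they say x ≡ 80 (mod 5) and x ≡ 156 (mod 5).
But 80 mod 5 = 0 while 156 mod 5 = 1, a contradiction.
So no integer satisfies both congruences.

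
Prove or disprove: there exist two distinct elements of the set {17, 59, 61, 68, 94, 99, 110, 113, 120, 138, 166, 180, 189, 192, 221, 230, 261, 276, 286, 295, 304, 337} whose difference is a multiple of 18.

59 mod 18 = 5 and 113 mod 18 = 5, so 113 − 59 = 54 = 3·18.

The pair (59, 113) works.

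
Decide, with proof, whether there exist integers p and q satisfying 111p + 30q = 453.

p = 3, q = 4

Every value of 111p + 30q is a multiple of gcd(111, 30) = 3; since 3 ∣ 453, solutions exist.
Dividing through by 3 reduces the equation to 37p + 10q = 151.
Dividing repeatedly: 37 = 3·10 + 7, 10 = 1·7 + 3, 7 = 2·3 + 1, 3 = 3·1 + 0.
Working back up the chain: 1 = 7 − 2·3 = 7 − 2·(10 − 1·7) = −2·10 + 3·7 = −2·10 + 3·(37 − 3·10) = 3·37 − 11·10. So 37·3 + 10·(-11) = 1.
Scaling by 151 gives the particular solution (p, q) = (453, -1661).
The general solution is p = 453 + 10k, q = -1661 − 37k; taking k = -45 gives the smaller pair p = 3, q = 4.
Indeed 111·3 + 30·4 = 333 + 120 = 453.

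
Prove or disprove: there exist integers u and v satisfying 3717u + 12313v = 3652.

There are no such integers.

gcd(3717, 12313) = 7, so every integer of the form 3717u + 12313v is a multiple of 7.
But 3652 is not a multiple of 7 (it leaves remainder 5).
Hence no integers u, v satisfy the equation.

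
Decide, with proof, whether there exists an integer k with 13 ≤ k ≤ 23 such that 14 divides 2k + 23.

There is no such integer k in that range.

At k = 13, 2·13 + 23 = 49 ≡ 7 (mod 14), and each step in k adds 2, giving residues 7, 9, 11, 13, 1, 3, 5, 7, 9, 11, 13 for k = 13, 14, …, 23.
None is 0, so 14 never divides 2k + 23 on this range.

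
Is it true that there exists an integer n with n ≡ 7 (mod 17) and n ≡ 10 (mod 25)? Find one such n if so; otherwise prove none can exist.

n = 160

The moduli 17 and 25 are coprime, so by the Chinese Remainder Theorem a unique solution modulo 425 exists.
Write n = 7 + 17t and require 7 + 17t ≡ 10 (mod 25), i.e. 17t ≡ 3 (mod 25).
Note 17·3 = 51 ≡ 1 (mod 25) (as 51 − 1 = 2·25), so 17⁻¹ ≡ 3.
Multiplying by 3: t ≡ 3·3 = 9 (mod 25).
Taking t = 9 gives n = 7 + 17·9 = 160.
Indeed 160 ≡ 7 (mod 17) and 160 ≡ 10 (mod 25).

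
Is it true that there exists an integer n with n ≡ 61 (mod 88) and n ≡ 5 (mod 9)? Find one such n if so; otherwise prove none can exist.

Since 88 and 9 share no common factor, CRT says the pair of congruences has a solution (unique mod 792).
Write n = 61 + 88t and require 61 + 88t ≡ 5 (mod 9), i.e. 88t ≡ 7 (mod 9).
88 ≡ 7 (mod 9), so this reads 7t ≡ 7 (mod 9). Note 7·4 = 28 ≡ 1 (mod 9) (as 28 − 1 = 3·9), so 7⁻¹ ≡ 4.
Multiplying by 4: t ≡ 4·7 = 28 ≡ 1 (mod 9).
With t = 1: n = 61 + 88·1 = 149.
Verify: 149 = 1·88 + 61 and 149 = 16·9 + 5. ✓

n = 149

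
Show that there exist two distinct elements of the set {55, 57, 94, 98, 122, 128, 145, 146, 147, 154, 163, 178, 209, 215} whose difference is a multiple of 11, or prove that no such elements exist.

55 mod 11 = 0 and 154 mod 11 = 0, so 154 − 55 = 99 = 9·11.

The pair (55, 154) works.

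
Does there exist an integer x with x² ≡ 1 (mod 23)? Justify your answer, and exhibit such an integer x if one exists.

Take x = 1. Then 1² = 1, and since 0 ≤ 1 < 23 this is already reduced: 1² ≡ 1 (mod 23).

x = 1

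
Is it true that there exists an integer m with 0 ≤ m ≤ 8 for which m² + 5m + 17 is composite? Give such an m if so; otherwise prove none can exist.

At m = 8: 8² + 5·8 + 17 = 121 = 11·11, which is composite.

m = 8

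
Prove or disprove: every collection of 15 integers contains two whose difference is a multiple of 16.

No; for instance {32, 33, 34, 35, 36, 37, 38, 39, 40, 41, 42, 43, 44, 45, 46} is a counterexample.

Consider the 15 integers 32, 33, …, 46. They lie in distinct residue classes modulo 16, since 15 ≤ 16.
No two share a residue, so no pair has difference divisible by 16; the claim fails for this set.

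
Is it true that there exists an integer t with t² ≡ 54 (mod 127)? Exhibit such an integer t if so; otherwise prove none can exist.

Apply Euler's criterion with the prime 127: 54 is a quadratic residue iff 54^63 ≡ 1 (mod 127), and a non-residue iff it is ≡ −1.
Repeated squaring mod 127: 54^2 = 2916 ≡ 122; 54^4 ≡ 122² = 14884 ≡ 25; 54^8 ≡ 25² = 625 ≡ 117; 54^16 ≡ 117² = 13689 ≡ 100; 54^32 ≡ 100² = 10000 ≡ 94.
Since 63 = 32 + 16 + 8 + 4 + 2 + 1, 54^63 ≡ 94 · 100 · 117 · 25 · 122 · 54; multiplying out mod 127: 94·100 = 9400 ≡ 2, then 2·117 = 234 ≡ 107, then 107·25 = 2675 ≡ 8, then 8·122 = 976 ≡ 87, then 87·54 = 4698 ≡ 126. Thus 54^63 ≡ 126 ≡ −1 (mod 127).
The value −1 means 54 is a non-residue modulo 127, so t² ≡ 54 (mod 127) is impossible.

There is no such integer.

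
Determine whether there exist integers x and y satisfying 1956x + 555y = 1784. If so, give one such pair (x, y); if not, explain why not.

There are no such integers.

gcd(1956, 555) = 3, so every integer of the form 1956x + 555y is a multiple of 3.
However 1784 leaves remainder 2 on division by 3.
So the equation is unsolvable over ℤ.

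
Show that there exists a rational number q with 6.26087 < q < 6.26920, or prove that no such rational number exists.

Multiplying by 15: 15·6.26087 = 93.91305 and 15·6.26920 = 94.03800, so the integer 94 lies strictly between them.
Dividing back, 6.26087 < 94/15 < 6.26920, and 94/15 is rational.

q = 94/15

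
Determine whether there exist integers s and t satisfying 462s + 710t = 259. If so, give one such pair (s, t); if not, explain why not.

No, no such integers exist.

Any value of 462s + 710t is a multiple of gcd(462, 710) = 2.
However 259 leaves remainder 1 on division by 2.
Therefore 462s + 710t = 259 has no solution in integers.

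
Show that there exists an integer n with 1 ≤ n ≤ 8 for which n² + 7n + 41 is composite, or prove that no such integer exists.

n = 8

At n = 8: 8² + 7·8 + 41 = 161 = 7·23, which is composite.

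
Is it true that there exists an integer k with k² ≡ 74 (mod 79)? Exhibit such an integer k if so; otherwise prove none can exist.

Apply Euler's criterion with the prime 79: 74 is a quadratic residue iff 74^39 ≡ 1 (mod 79), and a non-residue iff it is ≡ −1.
Squaring successively (mod 79): 74^2 = 5476 ≡ 25; 74^4 ≡ 25² = 625 ≡ 72; 74^8 ≡ 72² = 5184 ≡ 49; 74^16 ≡ 49² = 2401 ≡ 31; 74^32 ≡ 31² = 961 ≡ 13.
Since 39 = 32 + 4 + 2 + 1, 74^39 ≡ 13 · 72 · 25 · 74; multiplying out mod 79: 13·72 = 936 ≡ 67, then 67·25 = 1675 ≡ 16, then 16·74 = 1184 ≡ 78. Thus 74^39 ≡ 78 ≡ −1 (mod 79).
By Euler's criterion 74 is a quadratic non-residue mod 79: no k satisfies k² ≡ 74 (mod 79).

There is no such integer.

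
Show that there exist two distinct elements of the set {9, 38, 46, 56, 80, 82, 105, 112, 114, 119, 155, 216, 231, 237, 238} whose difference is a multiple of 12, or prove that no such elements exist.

Both 9 and 105 leave remainder 9 on division by 12; their difference 96 = 8·12 is a multiple of 12.

The pair (9, 105) works.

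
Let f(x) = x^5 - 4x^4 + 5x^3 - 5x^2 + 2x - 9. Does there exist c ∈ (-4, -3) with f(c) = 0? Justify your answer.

f(-4) = -2465 and f(-3) = -762, both negative, so a sign-change argument is unavailable; we show f keeps this sign on the whole interval.
Substitute x = -3 − u, where 0 < u < 1 on the interval. Expanding, f(-3 − u) = -u^5 - 19u^4 - 143u^3 - 536u^2 - 1004u - 762.
The nonzero coefficients here are all negative, so for u > 0 every term is negative (or zero), and the constant term -762 is strictly negative.
So f is strictly negative on (-4, -3); no root exists in the interval.

No.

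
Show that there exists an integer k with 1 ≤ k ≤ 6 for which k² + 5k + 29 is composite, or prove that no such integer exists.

k = 1

At k = 1: 1² + 5·1 + 29 = 35 = 5·7, which is composite.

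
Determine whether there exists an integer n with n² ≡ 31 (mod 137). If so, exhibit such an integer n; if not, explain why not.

No such integer exists.

Apply Euler's criterion with the prime 137: 31 is a quadratic residue iff 31^68 ≡ 1 (mod 137), and a non-residue iff it is ≡ −1.
Squaring successively (mod 137): 31^2 = 961 ≡ 2; 31^4 ≡ 2² = 4 ≡ 4; 31^8 ≡ 4² = 16 ≡ 16; 31^16 ≡ 16² = 256 ≡ 119; 31^32 ≡ 119² = 14161 ≡ 50; 31^64 ≡ 50² = 2500 ≡ 34.
Since 68 = 64 + 4, 31^68 ≡ 34 · 4; multiplying out mod 137: 34·4 = 136 ≡ 136. Thus 31^68 ≡ 136 ≡ −1 (mod 137).
The value −1 means 31 is a non-residue modulo 137, so n² ≡ 31 (mod 137) is impossible.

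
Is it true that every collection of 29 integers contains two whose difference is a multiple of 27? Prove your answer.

Each integer lies in one of the 27 residue classes modulo 27.
Since 29 > 27, two of the 29 integers must share a residue class by the pigeonhole principle; call them a and b.
Their difference a − b is then a multiple of 27.

Yes, this is always true.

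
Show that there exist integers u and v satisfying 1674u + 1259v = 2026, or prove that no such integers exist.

1674 and 1259 are coprime, so 1674u + 1259v ranges over all of ℤ.
Run the Euclidean algorithm on 1674 and 1259: 1674 = 1·1259 + 415, 1259 = 3·415 + 14, 415 = 29·14 + 9, 14 = 1·9 + 5, 9 = 1·5 + 4, 5 = 1·4 + 1, 4 = 4·1 + 0.
Unwinding: 1 = 5 − 1·4 = 5 − (9 − 1·5) = −9 + 2·5 = −9 + 2·(14 − 1·9) = 2·14 − 3·9 = 2·14 − 3·(415 − 29·14) = −3·415 + 89·14 = −3·415 + 89·(1259 − 3·415) = 89·1259 − 270·415 = 89·1259 − 270·(1674 − 1·1259) = −270·1674 + 359·1259, i.e. 1674·(-270) + 1259·359 = 1.
Times 2026: 1674·(-547020) + 1259·727334 = 2026, so (-547020, 727334) solves it.
The general solution is u = -547020 + 1259k, v = 727334 − 1674k; taking k = 435 gives the smaller pair u = 645, v = -856.
Indeed 1674·645 + 1259·(-856) = 1079730 − 1077704 = 2026.

u = 645, v = -856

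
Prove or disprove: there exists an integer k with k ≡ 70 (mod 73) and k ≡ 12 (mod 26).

Since 73 and 26 share no common factor, CRT says the pair of congruences has a solution (unique mod 1898).
Any solution of the first congruence is k = 70 + 73t; substituting into the second, 73t ≡ 12 − 70 ≡ 20 (mod 26).
73 ≡ 21 (mod 26), so this reads 21t ≡ 20 (mod 26). To invert 21 modulo 26: 26 = 1·21 + 5, 21 = 4·5 + 1, 5 = 5·1 + 0, and unwinding, 1 = 21 − 4·5 = 21 − 4·(26 − 1·21) = −4·26 + 5·21. Thus 21⁻¹ ≡ 5 (mod 26).
Therefore t ≡ 5·20 = 100 ≡ 22 (mod 26).
With t = 22: k = 70 + 73·22 = 1676.
Verify: 1676 = 22·73 + 70 and 1676 = 64·26 + 12. ✓

k = 1676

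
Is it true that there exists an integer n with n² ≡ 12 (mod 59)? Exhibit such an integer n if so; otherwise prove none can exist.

n = 22

n = 22 works: 22² = 484, and 484 − 12 = 472 = 8·59.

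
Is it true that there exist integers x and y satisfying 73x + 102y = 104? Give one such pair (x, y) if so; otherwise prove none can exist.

Since gcd(73, 102) = 1, every integer is an integer combination of 73 and 102.
Euclidean algorithm: 102 = 1·73 + 29, 73 = 2·29 + 15, 29 = 1·15 + 14, 15 = 1·14 + 1, 14 = 14·1 + 0.
Back-substituting, 1 = 15 − 1·14 = 15 − (29 − 1·15) = −29 + 2·15 = −29 + 2·(73 − 2·29) = 2·73 − 5·29 = 2·73 − 5·(102 − 1·73) = −5·102 + 7·73; that is, 73·7 + 102·(-5) = 1.
Multiplying through by 104: x = 7·104 = 728, y = (-5)·104 = -520 is a solution.
Shifting by a multiple of (102, −73) keeps it a solution: x = 728 − 7·102 = 14, y = -520 + 7·73 = -9.
Indeed 73·14 + 102·(-9) = 1022 − 918 = 104.

x = 14, y = -9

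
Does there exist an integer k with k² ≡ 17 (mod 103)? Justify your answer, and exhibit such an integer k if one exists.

k = 29 works: 29² = 841, and 841 − 17 = 824 = 8·103.

k = 29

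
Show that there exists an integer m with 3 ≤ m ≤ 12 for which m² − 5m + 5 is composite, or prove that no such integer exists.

At m = 10: 10² − 5·10 + 5 = 55 = 5·11, which is composite.

m = 10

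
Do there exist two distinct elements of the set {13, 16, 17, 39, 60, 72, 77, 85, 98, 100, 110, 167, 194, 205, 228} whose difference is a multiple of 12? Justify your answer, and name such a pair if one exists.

Yes: 13 and 85.

Both 13 and 85 leave remainder 1 on division by 12; their difference 72 = 6·12 is a multiple of 12.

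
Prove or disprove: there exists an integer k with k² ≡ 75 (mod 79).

There is no such integer.

79 is prime, so by Euler's criterion 75 is a square mod 79 iff 75^((79−1)/2) = 75^39 ≡ 1 (mod 79).
Repeated squaring mod 79: 75^2 = 5625 ≡ 16; 75^4 ≡ 16² = 256 ≡ 19; 75^8 ≡ 19² = 361 ≡ 45; 75^16 ≡ 45² = 2025 ≡ 50; 75^32 ≡ 50² = 2500 ≡ 51.
Since 39 = 32 + 4 + 2 + 1, 75^39 ≡ 51 · 19 · 16 · 75; multiplying out mod 79: 51·19 = 969 ≡ 21, then 21·16 = 336 ≡ 20, then 20·75 = 1500 ≡ 78. Thus 75^39 ≡ 78 ≡ −1 (mod 79).
The value −1 means 75 is a non-residue modulo 79, so k² ≡ 75 (mod 79) is impossible.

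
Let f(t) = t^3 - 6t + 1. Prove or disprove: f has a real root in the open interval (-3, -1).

Such a root exists.

f(-3) = -8 and f(-1) = 6, which have opposite signs.
As a polynomial, f is continuous on every closed interval.
By the Intermediate Value Theorem, f takes the value 0 somewhere in the open interval.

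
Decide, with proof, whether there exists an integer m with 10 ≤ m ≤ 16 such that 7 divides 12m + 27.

Try m = 10: 12·10 + 27 = 147 = 21·7, which is divisible by 7.

m = 10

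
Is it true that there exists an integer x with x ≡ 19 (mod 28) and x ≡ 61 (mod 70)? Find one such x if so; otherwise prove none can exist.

x = 131

gcd(28, 70) = 14. A simultaneous solution exists iff 19 ≡ 61 (mod 14); here 19 mod 14 = 5 = 61 mod 14, so it does.
The integers ≡ 19 (mod 28) are 19, 47, 75, 103, 131, …; their remainders mod 70 are 19, 47, 5, 33, 61, so x = 131 is the first that is ≡ 61 (mod 70).
Verify: 131 = 4·28 + 19 and 131 = 1·70 + 61. ✓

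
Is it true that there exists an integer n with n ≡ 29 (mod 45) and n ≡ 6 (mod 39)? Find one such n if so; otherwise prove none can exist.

No such integer exists.

Reduce both congruences modulo 3, which divides 45 and 39: they say n ≡ 29 (mod 3) and n ≡ 6 (mod 3).
But 29 mod 3 = 2 while 6 mod 3 = 0, a contradiction.
So no integer satisfies both congruences.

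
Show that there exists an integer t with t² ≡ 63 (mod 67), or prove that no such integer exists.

Apply Euler's criterion with the prime 67: 63 is a quadratic residue iff 63^33 ≡ 1 (mod 67), and a non-residue iff it is ≡ −1.
Repeated squaring mod 67: 63^2 = 3969 ≡ 16; 63^4 ≡ 16² = 256 ≡ 55; 63^8 ≡ 55² = 3025 ≡ 10; 63^16 ≡ 10² = 100 ≡ 33; 63^32 ≡ 33² = 1089 ≡ 17.
Since 33 = 32 + 1, 63^33 ≡ 17 · 63; multiplying out mod 67: 17·63 = 1071 ≡ 66. Thus 63^33 ≡ 66 ≡ −1 (mod 67).
The value −1 means 63 is a non-residue modulo 67, so t² ≡ 63 (mod 67) is impossible.

There is no such integer.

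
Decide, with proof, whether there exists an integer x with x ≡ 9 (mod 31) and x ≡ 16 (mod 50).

Since 31 and 50 share no common factor, CRT says the pair of congruences has a solution (unique mod 1550).
Write x = 9 + 31t and require 9 + 31t ≡ 16 (mod 50), i.e. 31t ≡ 7 (mod 50).
Note 31·21 = 651 ≡ 1 (mod 50) (as 651 − 1 = 13·50), so 31⁻¹ ≡ 21.
Multiplying by 21: t ≡ 21·7 = 147 ≡ 47 (mod 50).
Taking t = 47 gives x = 9 + 31·47 = 1466.
Verify: 1466 = 47·31 + 9 and 1466 = 29·50 + 16. ✓

x = 1466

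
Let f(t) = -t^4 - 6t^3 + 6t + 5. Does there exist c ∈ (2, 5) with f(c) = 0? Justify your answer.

The endpoint values f(2) = -47 and f(5) = -1340 are both negative. Claim: f(t) < 0 for every t in (2, 5).
Shift to the endpoint 2: with t = 2 + u (0 < u < 3), one computes f(2 + u) = -u^4 - 14u^3 - 60u^2 - 98u - 47.
All 5 nonzero coefficients of this polynomial in u are negative; hence for u > 0 the value is a sum of negative terms (the constant -47 among them).
Therefore f(t) < 0 throughout (2, 5), and f has no zero there.

f has no root in that interval.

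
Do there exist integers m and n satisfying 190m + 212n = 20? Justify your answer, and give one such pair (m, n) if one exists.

m = 28, n = -25

Since gcd(190, 212) = 2 and 20 = 2·10, Bézout's identity guarantees a solution.
Dividing through by 2 reduces the equation to 95m + 106n = 10.
Euclidean algorithm: 106 = 1·95 + 11, 95 = 8·11 + 7, 11 = 1·7 + 4, 7 = 1·4 + 3, 4 = 1·3 + 1, 3 = 3·1 + 0.
Unwinding: 1 = 4 − 1·3 = 4 − (7 − 1·4) = −7 + 2·4 = −7 + 2·(11 − 1·7) = 2·11 − 3·7 = 2·11 − 3·(95 − 8·11) = −3·95 + 26·11 = −3·95 + 26·(106 − 1·95) = 26·106 − 29·95, i.e. 95·(-29) + 106·26 = 1.
Times 10: 95·(-290) + 106·260 = 10, so (-290, 260) solves it.
Adding 3·106 to m and subtracting 3·95 from n gives the tidier solution (28, -25).
Check: 190·28 + 212·(-25) = 5320 − 5300 = 20. ✓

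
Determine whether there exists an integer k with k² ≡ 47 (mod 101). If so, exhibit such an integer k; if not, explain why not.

Take k = 42. Then 42² = 1764 = 17·101 + 47, so 42² ≡ 47 (mod 101).

k = 42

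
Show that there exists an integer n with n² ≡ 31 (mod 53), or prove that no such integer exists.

There is no such integer.

Apply Euler's criterion with the prime 53: 31 is a quadratic residue iff 31^26 ≡ 1 (mod 53), and a non-residue iff it is ≡ −1.
Squaring successively (mod 53): 31^2 = 961 ≡ 7; 31^4 ≡ 7² = 49 ≡ 49; 31^8 ≡ 49² = 2401 ≡ 16; 31^16 ≡ 16² = 256 ≡ 44.
Since 26 = 16 + 8 + 2, 31^26 ≡ 44 · 16 · 7; multiplying out mod 53: 44·16 = 704 ≡ 15, then 15·7 = 105 ≡ 52. Thus 31^26 ≡ 52 ≡ −1 (mod 53).
By Euler's criterion 31 is a quadratic non-residue mod 53: no n satisfies n² ≡ 31 (mod 53).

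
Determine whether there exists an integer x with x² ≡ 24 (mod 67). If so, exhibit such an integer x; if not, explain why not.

x = 52

Take x = 52. Then 52² = 2704 = 40·67 + 24, so 52² ≡ 24 (mod 67).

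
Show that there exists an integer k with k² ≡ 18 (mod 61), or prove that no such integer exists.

61 is prime, so by Euler's criterion 18 is a square mod 61 iff 18^((61−1)/2) = 18^30 ≡ 1 (mod 61).
Squaring successively (mod 61): 18^2 = 324 ≡ 19; 18^4 ≡ 19² = 361 ≡ 56; 18^8 ≡ 56² = 3136 ≡ 25; 18^16 ≡ 25² = 625 ≡ 15.
Since 30 = 16 + 8 + 4 + 2, 18^30 ≡ 15 · 25 · 56 · 19; multiplying out mod 61: 15·25 = 375 ≡ 9, then 9·56 = 504 ≡ 16, then 16·19 = 304 ≡ 60. Thus 18^30 ≡ 60 ≡ −1 (mod 61).
By Euler's criterion 18 is a quadratic non-residue mod 61: no k satisfies k² ≡ 18 (mod 61).

No such integer exists.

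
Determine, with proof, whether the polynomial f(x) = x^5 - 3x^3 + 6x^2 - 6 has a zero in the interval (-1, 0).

f(-1) = 2 and f(0) = -6, which have opposite signs.
Since f is a polynomial it is continuous on [-1, 0].
By the Intermediate Value Theorem, f takes the value 0 somewhere in the open interval.

Yes, f has a root in the interval.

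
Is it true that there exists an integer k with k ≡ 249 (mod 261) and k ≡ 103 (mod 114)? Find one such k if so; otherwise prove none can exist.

Reduce both congruences modulo 3, which divides 261 and 114: they say k ≡ 249 (mod 3) and k ≡ 103 (mod 3).
But 249 mod 3 = 0 while 103 mod 3 = 1, a contradiction.
Therefore no such k exists.

There is no such integer.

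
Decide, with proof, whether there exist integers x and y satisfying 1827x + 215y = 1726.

x = 203, y = -1717

1827 and 215 are coprime, so 1827x + 215y ranges over all of ℤ.
Run the Euclidean algorithm on 1827 and 215: 1827 = 8·215 + 107, 215 = 2·107 + 1, 107 = 107·1 + 0.
Back-substituting, 1 = 215 − 2·107 = 215 − 2·(1827 − 8·215) = −2·1827 + 17·215; that is, 1827·(-2) + 215·17 = 1.
Multiplying through by 1726: x = (-2)·1726 = -3452, y = 17·1726 = 29342 is a solution.
The general solution is x = -3452 + 215k, y = 29342 − 1827k; taking k = 17 gives the smaller pair x = 203, y = -1717.
Check: 1827·203 + 215·(-1717) = 370881 − 369155 = 1726. ✓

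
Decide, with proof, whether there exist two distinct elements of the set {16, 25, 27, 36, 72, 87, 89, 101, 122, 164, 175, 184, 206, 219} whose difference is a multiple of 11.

16 mod 11 = 5 and 27 mod 11 = 5, so 27 − 16 = 11 = 1·11.

The pair (16, 27) works.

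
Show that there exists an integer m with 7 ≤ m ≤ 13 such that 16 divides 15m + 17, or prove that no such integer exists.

The values of 15m + 17 for m = 7, 8, …, 13 are 122, 137, 152, 167, 182, 197, 212; reduced mod 16 these are 10, 9, 8, 7, 6, 5, 4.
Since 0 is absent from this list, 16 ∤ 15m + 17 for every m with 7 ≤ m ≤ 13.

There is no such integer m in that range.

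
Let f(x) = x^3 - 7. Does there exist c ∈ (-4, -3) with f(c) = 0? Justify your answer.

f(-4) = -71 and f(-3) = -34, both negative, so a sign-change argument is unavailable; we show f keeps this sign on the whole interval.
Shift to the endpoint -3: with x = -3 − u (0 < u < 1), one computes f(-3 − u) = -u^3 - 9u^2 - 27u - 34.
All 4 nonzero coefficients of this polynomial in u are negative; hence for u > 0 the value is a sum of negative terms (the constant -34 among them).
Therefore f(x) < 0 throughout (-4, -3), and f has no zero there.

No.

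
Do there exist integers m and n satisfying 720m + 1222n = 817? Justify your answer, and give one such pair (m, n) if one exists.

No such integers exist.

Any value of 720m + 1222n is a multiple of gcd(720, 1222) = 2.
But 817 is not a multiple of 2 (it leaves remainder 1).
Therefore 720m + 1222n = 817 has no solution in integers.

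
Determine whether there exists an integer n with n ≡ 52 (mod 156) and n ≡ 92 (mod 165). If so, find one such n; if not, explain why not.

gcd(156, 165) = 3. If n ≡ 52 (mod 156) and n ≡ 92 (mod 165), then n ≡ 52 (mod 3) and n ≡ 92 (mod 3).
These are incompatible: 52 − 92 = -40 is not divisible by 3.
Therefore no such n exists.

No, no such integer exists.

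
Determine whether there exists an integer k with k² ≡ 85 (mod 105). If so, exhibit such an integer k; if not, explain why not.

k = 55

k = 55 works: 55² = 3025, and 3025 − 85 = 2940 = 28·105.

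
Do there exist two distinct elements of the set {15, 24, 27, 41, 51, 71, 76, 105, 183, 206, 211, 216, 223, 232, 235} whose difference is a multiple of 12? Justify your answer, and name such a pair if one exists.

Reduce each element mod 12: 15↦3, 24↦0, 27↦3, 41↦5, 51↦3, 71↦11, 76↦4, 105↦9, 183↦3, 206↦2, 211↦7, 216↦0, 223↦7, 232↦4, 235↦7. The residue 3 repeats (at 15 and 27), and 27 − 15 = 12 = 1·12.

15 and 27 are such a pair.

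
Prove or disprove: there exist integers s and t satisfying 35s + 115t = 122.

Both 35 and 115 are divisible by gcd(35, 115) = 5, hence so is any combination 35s + 115t.
However 122 leaves remainder 2 on division by 5.
Hence no integers s, t satisfy the equation.

No, no such integers exist.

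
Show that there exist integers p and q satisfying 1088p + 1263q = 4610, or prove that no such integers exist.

1088 and 1263 are coprime, so 1088p + 1263q ranges over all of ℤ.
Euclidean algorithm: 1263 = 1·1088 + 175, 1088 = 6·175 + 38, 175 = 4·38 + 23, 38 = 1·23 + 15, 23 = 1·15 + 8, 15 = 1·8 + 7, 8 = 1·7 + 1, 7 = 7·1 + 0.
Back-substituting, 1 = 8 − 1·7 = 8 − (15 − 1·8) = −15 + 2·8 = −15 + 2·(23 − 1·15) = 2·23 − 3·15 = 2·23 − 3·(38 − 1·23) = −3·38 + 5·23 = −3·38 + 5·(175 − 4·38) = 5·175 − 23·38 = 5·175 − 23·(1088 − 6·175) = −23·1088 + 143·175 = −23·1088 + 143·(1263 − 1·1088) = 143·1263 − 166·1088; that is, 1088·(-166) + 1263·143 = 1.
Times 4610: 1088·(-765260) + 1263·659230 = 4610, so (-765260, 659230) solves it.
The general solution is p = -765260 + 1263k, q = 659230 − 1088k; taking k = 606 gives the smaller pair p = 118, q = -98.
Check: 1088·118 + 1263·(-98) = 128384 − 123774 = 4610. ✓

p = 118, q = -98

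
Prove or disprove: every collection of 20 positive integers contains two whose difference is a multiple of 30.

No, the set {31, 32, 33, 34, 35, 36, 37, 38, 39, 40, 41, 42, 43, 44, 45, 46, 47, 48, 49, 50} is a counterexample.

Take the 20 consecutive integers 31, 32, …, 50: their residues mod 30 are all distinct because 20 ≤ 30.
No two share a residue, so no pair has difference divisible by 30; the claim fails for this set.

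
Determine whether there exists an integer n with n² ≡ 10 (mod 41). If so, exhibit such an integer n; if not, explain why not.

n = 25

Take n = 25. Then 25² = 625 = 15·41 + 10, so 25² ≡ 10 (mod 41).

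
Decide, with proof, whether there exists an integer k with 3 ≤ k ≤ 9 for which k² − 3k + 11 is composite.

At k = 5: 5² − 3·5 + 11 = 21 = 3·7, which is composite.

k = 5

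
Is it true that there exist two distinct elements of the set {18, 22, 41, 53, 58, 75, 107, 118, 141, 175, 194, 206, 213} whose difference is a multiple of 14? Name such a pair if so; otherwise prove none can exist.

No such pair exists.

Residues mod 14: 18↦4, 22↦8, 41↦13, 53↦11, 58↦2, 75↦5, 107↦9, 118↦6, 141↦1, 175↦7, 194↦12, 206↦10, 213↦3.
All 13 residues are distinct, so no two elements differ by a multiple of 14.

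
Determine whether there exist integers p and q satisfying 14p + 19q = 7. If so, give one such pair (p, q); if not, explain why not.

p = 10, q = -7

Since gcd(14, 19) = 1, every integer is an integer combination of 14 and 19.
Run the Euclidean algorithm on 19 and 14: 19 = 1·14 + 5, 14 = 2·5 + 4, 5 = 1·4 + 1, 4 = 4·1 + 0.
Working back up the chain: 1 = 5 − 1·4 = 5 − (14 − 2·5) = −14 + 3·5 = −14 + 3·(19 − 1·14) = 3·19 − 4·14. So 14·(-4) + 19·3 = 1.
Multiplying through by 7: p = (-4)·7 = -28, q = 3·7 = 21 is a solution.
The general solution is p = -28 + 19k, q = 21 − 14k; taking k = 2 gives the smaller pair p = 10, q = -7.
Check: 14·10 + 19·(-7) = 140 − 133 = 7. ✓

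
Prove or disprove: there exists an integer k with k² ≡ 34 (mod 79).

Apply Euler's criterion with the prime 79: 34 is a quadratic residue iff 34^39 ≡ 1 (mod 79), and a non-residue iff it is ≡ −1.
Repeated squaring mod 79: 34^2 = 1156 ≡ 50; 34^4 ≡ 50² = 2500 ≡ 51; 34^8 ≡ 51² = 2601 ≡ 73; 34^16 ≡ 73² = 5329 ≡ 36; 34^32 ≡ 36² = 1296 ≡ 32.
Since 39 = 32 + 4 + 2 + 1, 34^39 ≡ 32 · 51 · 50 · 34; multiplying out mod 79: 32·51 = 1632 ≡ 52, then 52·50 = 2600 ≡ 72, then 72·34 = 2448 ≡ 78. Thus 34^39 ≡ 78 ≡ −1 (mod 79).
The value −1 means 34 is a non-residue modulo 79, so k² ≡ 34 (mod 79) is impossible.

No, no such integer exists.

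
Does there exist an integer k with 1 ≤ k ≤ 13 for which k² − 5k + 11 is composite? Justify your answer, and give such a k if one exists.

At k = 8: 8² − 5·8 + 11 = 35 = 5·7, which is composite.

k = 8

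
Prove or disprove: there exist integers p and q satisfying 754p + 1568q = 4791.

Any value of 754p + 1568q is a multiple of gcd(754, 1568) = 2.
But 4791 = 2·2395 + 1, so 2 ∤ 4791.
So the equation is unsolvable over ℤ.

There are no such integers.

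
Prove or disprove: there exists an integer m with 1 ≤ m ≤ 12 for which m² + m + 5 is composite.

m = 5

At m = 5: 5² + 5 + 5 = 35 = 5·7, which is composite.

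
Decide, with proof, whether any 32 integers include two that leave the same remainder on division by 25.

There are exactly 25 possible remainders on division by 25.
With 32 integers and only 25 classes, the pigeonhole principle forces two of them, say a and b, into the same class.
So a and b have equal remainders mod 25, which is exactly what was to be shown.

Yes.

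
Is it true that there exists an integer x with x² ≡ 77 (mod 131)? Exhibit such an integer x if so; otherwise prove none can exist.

x = 48

x = 48 works: 48² = 2304, and 2304 − 77 = 2227 = 17·131.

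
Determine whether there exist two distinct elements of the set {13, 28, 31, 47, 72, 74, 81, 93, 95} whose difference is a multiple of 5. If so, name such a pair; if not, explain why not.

13 and 28 are such a pair.

Reduce each element mod 5: 13↦3, 28↦3, 31↦1, 47↦2, 72↦2, 74↦4, 81↦1, 93↦3, 95↦0. The residue 3 repeats (at 13 and 28), and 28 − 13 = 15 = 3·5.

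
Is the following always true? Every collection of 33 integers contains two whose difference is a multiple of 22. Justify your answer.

Yes.

There are exactly 22 possible remainders on division by 22.
With 33 integers and only 22 classes, the pigeonhole principle forces two of them, say a and b, into the same class.
Then a ≡ b (mod 22), i.e. 22 ∣ (a − b).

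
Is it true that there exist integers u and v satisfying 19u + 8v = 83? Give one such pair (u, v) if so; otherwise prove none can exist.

Since gcd(19, 8) = 1, every integer is an integer combination of 19 and 8.
Run the Euclidean algorithm on 19 and 8: 19 = 2·8 + 3, 8 = 2·3 + 2, 3 = 1·2 + 1, 2 = 2·1 + 0.
Back-substituting, 1 = 3 − 1·2 = 3 − (8 − 2·3) = −8 + 3·3 = −8 + 3·(19 − 2·8) = 3·19 − 7·8; that is, 19·3 + 8·(-7) = 1.
Scaling by 83 gives the particular solution (u, v) = (249, -581).
Subtracting 31·8 from u and adding 31·19 to v gives the tidier solution (1, 8).
Check: 19·1 + 8·8 = 19 + 64 = 83. ✓

u = 1, v = 8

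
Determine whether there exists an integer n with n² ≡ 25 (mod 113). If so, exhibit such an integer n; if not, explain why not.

n = 108

n = 108 works: 108² = 11664, and 11664 − 25 = 11639 = 103·113.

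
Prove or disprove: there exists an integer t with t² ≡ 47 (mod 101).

t = 59

t = 59 works: 59² = 3481, and 3481 − 47 = 3434 = 34·101.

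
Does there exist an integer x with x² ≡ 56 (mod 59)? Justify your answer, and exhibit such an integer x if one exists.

59 is prime, so by Euler's criterion 56 is a square mod 59 iff 56^((59−1)/2) = 56^29 ≡ 1 (mod 59).
Squaring successively (mod 59): 56^2 = 3136 ≡ 9; 56^4 ≡ 9² = 81 ≡ 22; 56^8 ≡ 22² = 484 ≡ 12; 56^16 ≡ 12² = 144 ≡ 26.
Since 29 = 16 + 8 + 4 + 1, 56^29 ≡ 26 · 12 · 22 · 56; multiplying out mod 59: 26·12 = 312 ≡ 17, then 17·22 = 374 ≡ 20, then 20·56 = 1120 ≡ 58. Thus 56^29 ≡ 58 ≡ −1 (mod 59).
By Euler's criterion 56 is a quadratic non-residue mod 59: no x satisfies x² ≡ 56 (mod 59).

No, no such integer exists.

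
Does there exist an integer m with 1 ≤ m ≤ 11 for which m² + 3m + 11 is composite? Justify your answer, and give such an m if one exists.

m = 6

At m = 6: 6² + 3·6 + 11 = 65 = 5·13, which is composite.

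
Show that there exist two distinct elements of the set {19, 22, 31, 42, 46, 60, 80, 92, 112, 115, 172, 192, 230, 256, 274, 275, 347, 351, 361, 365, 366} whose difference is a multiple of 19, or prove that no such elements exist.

Reduce each element mod 19: 19↦0, 22↦3, 31↦12, 42↦4, 46↦8, 60↦3, 80↦4, 92↦16, 112↦17, 115↦1, 172↦1, 192↦2, 230↦2, 256↦9, 274↦8, 275↦9, 347↦5, 351↦9, 361↦0, 365↦4, 366↦5. The residue 0 repeats (at 19 and 361), and 361 − 19 = 342 = 18·19.

Yes: 19 and 361.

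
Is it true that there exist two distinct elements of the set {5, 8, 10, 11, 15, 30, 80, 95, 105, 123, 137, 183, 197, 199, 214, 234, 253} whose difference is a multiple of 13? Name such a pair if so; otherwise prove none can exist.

The pair (15, 80) works.

Reduce each element mod 13: 5↦5, 8↦8, 10↦10, 11↦11, 15↦2, 30↦4, 80↦2, 95↦4, 105↦1, 123↦6, 137↦7, 183↦1, 197↦2, 199↦4, 214↦6, 234↦0, 253↦6. The residue 2 repeats (at 15 and 80), and 80 − 15 = 65 = 5·13.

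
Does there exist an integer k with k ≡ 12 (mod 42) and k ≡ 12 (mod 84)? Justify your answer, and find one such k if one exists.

k = 12

Here gcd(42, 84) = 42, and both 12 and 12 leave remainder 12 mod 42, so the system is consistent.
The smallest candidate k = 12 works directly: 12 ≡ 12 (mod 84).
Check: 12 mod 42 = 12, 12 mod 84 = 12. ✓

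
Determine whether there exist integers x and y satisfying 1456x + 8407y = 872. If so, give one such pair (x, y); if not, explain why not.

gcd(1456, 8407) = 7, so every integer of the form 1456x + 8407y is a multiple of 7.
However 872 leaves remainder 4 on division by 7.
Hence no integers x, y satisfy the equation.

There are no such integers.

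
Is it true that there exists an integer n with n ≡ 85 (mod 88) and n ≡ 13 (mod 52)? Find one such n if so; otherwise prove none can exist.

n = 1053

The moduli are not coprime: gcd(88, 52) = 4. Compatibility requires 4 ∣ (13 − 85) = -72, which holds, so solutions exist.
Write n = 85 + 88t. Then 88t ≡ 13 − 85 ≡ 32 (mod 52); dividing through by 4 gives 22t ≡ 8 (mod 13).
22 ≡ 9 (mod 13), so this reads 9t ≡ 8 (mod 13). Note 9·3 = 27 ≡ 1 (mod 13) (as 27 − 1 = 2·13), so 9⁻¹ ≡ 3.
Multiplying by 3: t ≡ 3·8 = 24 ≡ 11 (mod 13).
Then n = 85 + 88·11 = 1053.
Check: 1053 mod 88 = 85, 1053 mod 52 = 13. ✓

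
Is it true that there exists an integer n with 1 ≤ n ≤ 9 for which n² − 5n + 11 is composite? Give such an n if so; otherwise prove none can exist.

At n = 8: 8² − 5·8 + 11 = 35 = 5·7, which is composite.

n = 8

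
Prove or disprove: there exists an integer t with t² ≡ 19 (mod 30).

Take t = 7. Then 7² = 49 = 1·30 + 19, so 7² ≡ 19 (mod 30).

t = 7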